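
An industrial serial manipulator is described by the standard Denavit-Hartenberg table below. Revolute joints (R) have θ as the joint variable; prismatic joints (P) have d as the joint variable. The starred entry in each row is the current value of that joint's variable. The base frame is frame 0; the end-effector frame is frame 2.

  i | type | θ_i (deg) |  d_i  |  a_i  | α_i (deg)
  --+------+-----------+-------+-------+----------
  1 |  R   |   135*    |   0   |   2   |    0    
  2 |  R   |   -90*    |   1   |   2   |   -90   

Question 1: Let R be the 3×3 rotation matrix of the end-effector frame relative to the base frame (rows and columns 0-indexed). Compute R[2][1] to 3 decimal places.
-1.000

End-effector y-axis (col 1 of R) = (-0.0000,0.0000,-1.0000)
R[2][1] = -1.0000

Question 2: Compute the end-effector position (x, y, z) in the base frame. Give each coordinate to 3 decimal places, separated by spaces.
0.000 2.828 1.000

after link 1: o_1 = (-1.4142, 1.4142, 0.0000)
after link 2: o_2 = (0.0000, 2.8284, 1.0000)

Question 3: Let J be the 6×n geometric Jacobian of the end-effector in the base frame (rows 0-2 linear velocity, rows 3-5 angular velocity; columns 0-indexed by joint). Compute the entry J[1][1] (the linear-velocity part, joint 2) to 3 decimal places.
axis z_1 = (0.0000,0.0000,1.0000); lever o_n−o_1 = (1.4142,1.4142,1.0000)
cross product → J_v[:, 1] = (-1.4142,1.4142,0.0000)
J_ω[:, 1] = z_1
entry J[1][1] = 1.4142

1.414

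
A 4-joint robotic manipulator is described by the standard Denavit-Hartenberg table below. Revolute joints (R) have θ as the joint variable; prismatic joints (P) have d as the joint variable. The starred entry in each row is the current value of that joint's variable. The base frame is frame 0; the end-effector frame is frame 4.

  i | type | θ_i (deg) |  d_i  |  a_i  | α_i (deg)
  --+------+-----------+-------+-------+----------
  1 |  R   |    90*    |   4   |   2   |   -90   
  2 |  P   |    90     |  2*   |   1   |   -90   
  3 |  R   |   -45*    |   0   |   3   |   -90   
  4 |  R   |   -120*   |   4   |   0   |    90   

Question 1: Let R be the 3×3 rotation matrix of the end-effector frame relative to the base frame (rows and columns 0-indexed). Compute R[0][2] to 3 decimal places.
0.612

End-effector z-axis (col 2 of R) = (0.6124,0.5000,0.6124)
R[0][2] = 0.6124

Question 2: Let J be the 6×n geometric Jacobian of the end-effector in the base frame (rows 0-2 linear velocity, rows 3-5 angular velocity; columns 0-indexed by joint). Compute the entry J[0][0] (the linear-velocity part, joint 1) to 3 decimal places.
-2.000

axis z_0 = ẑ; lever o_n−o_0 = (-1.2929,2.0000,-1.9497)
cross product → J_v[:, 0] = (-2.0000,-1.2929,0.0000)
J_ω[:, 0] = z_0
entry J[0][0] = -2.0000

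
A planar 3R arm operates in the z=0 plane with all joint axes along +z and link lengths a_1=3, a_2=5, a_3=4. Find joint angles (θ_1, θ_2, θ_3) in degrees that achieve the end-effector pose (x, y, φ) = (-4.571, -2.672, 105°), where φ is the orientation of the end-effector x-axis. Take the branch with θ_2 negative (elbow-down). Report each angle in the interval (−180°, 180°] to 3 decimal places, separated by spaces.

wrist centre = target − a_3·(cos φ, sin φ) = (-3.5357, -6.5357)
cos θ_2 = (55.2168−3²−5²)/(2·3·5) = 0.7072; θ_2 = -44.9904° (elbow-down)
β = atan2(-6.5357,-3.5357) = -118.4128°; ψ = atan2(-3.5349,6.5361) = -28.4059°
θ_1 = β − ψ = -90.0069°
θ_3 = φ − θ_1 − θ_2 = -120.0027° (wrapped to (-180°,180°])

-90.007 -44.990 -120.003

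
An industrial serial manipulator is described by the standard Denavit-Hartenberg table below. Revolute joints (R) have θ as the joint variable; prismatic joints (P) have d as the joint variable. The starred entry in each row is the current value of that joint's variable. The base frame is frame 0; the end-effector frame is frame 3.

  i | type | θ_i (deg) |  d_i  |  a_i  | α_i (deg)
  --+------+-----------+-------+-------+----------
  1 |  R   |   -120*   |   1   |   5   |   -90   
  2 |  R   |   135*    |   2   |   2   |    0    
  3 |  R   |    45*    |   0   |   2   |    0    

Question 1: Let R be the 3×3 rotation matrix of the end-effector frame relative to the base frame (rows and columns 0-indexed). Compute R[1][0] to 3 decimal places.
End-effector x-axis (col 0 of R) = (0.5000,0.8660,-0.0000)
R[1][0] = 0.8660

0.866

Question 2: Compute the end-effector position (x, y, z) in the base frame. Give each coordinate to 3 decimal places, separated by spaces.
after link 1: o_1 = (-2.5000, -4.3301, 1.0000)
after link 2: o_2 = (-0.0608, -4.1054, -0.4142)
after link 3: o_3 = (0.9392, -2.3733, -0.4142)

0.939 -2.373 -0.414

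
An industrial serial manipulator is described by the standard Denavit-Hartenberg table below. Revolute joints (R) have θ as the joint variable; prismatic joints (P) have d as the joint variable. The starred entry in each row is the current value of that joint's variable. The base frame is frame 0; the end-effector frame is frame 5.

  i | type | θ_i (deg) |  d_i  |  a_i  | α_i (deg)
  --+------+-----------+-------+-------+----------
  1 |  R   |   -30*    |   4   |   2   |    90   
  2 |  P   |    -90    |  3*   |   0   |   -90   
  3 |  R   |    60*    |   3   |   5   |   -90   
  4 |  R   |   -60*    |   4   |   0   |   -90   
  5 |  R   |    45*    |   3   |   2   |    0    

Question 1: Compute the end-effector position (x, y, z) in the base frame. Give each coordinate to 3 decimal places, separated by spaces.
after link 1: o_1 = (1.7321, -1.0000, 4.0000)
after link 2: o_2 = (0.2321, -3.5981, 4.0000)
after link 3: o_3 = (4.9952, -1.3481, 1.5000)
after link 4: o_4 = (5.9952, 0.3840, 4.9641)
after link 5: o_5 = (6.8344, 2.3881, 2.0868)

6.834 2.388 2.087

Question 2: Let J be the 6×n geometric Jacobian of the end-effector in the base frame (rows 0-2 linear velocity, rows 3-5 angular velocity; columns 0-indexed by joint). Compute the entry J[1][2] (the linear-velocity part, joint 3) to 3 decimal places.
axis z_2 = (0.8660,-0.5000,0.0000); lever o_n−o_2 = (6.6024,5.9862,-1.9132)
cross product → J_v[:, 2] = (0.9566,1.6569,8.4854)
J_ω[:, 2] = z_2
entry J[1][2] = 1.6569

1.657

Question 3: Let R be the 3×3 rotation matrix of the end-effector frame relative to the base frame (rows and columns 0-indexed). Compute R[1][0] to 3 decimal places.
-0.347

End-effector x-axis (col 0 of R) = (0.5066,-0.3472,-0.7891)
R[1][0] = -0.3472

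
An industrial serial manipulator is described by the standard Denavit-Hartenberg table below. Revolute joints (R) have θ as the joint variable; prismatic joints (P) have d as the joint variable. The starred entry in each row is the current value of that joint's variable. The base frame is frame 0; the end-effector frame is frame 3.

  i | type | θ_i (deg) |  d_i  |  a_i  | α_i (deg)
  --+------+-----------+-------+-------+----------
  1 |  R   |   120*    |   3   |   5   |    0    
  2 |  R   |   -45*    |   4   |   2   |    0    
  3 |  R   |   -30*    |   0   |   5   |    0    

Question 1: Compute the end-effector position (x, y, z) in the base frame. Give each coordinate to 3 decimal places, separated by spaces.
1.553 9.798 7.000

after link 1: o_1 = (-2.5000, 4.3301, 3.0000)
after link 2: o_2 = (-1.9824, 6.2620, 7.0000)
after link 3: o_3 = (1.5532, 9.7975, 7.0000)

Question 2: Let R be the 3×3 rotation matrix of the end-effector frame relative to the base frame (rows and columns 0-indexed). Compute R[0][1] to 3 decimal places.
-0.707

End-effector y-axis (col 1 of R) = (-0.7071,0.7071,0.0000)
R[0][1] = -0.7071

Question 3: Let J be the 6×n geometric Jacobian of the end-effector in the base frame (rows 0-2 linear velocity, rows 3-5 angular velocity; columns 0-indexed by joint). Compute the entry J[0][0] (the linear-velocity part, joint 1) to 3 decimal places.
-9.798

axis z_0 = ẑ; lever o_n−o_0 = (1.5532,9.7975,7.0000)
cross product → J_v[:, 0] = (-9.7975,1.5532,0.0000)
J_ω[:, 0] = z_0
entry J[0][0] = -9.7975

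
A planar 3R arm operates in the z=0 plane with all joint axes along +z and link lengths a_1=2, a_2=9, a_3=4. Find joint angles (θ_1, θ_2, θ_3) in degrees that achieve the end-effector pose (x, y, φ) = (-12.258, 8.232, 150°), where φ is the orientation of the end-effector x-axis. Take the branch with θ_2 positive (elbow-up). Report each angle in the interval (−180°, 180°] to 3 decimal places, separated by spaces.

119.982 30.020 -0.003

wrist centre = target − a_3·(cos φ, sin φ) = (-8.7939, 6.2320)
cos θ_2 = (116.1705−2²−9²)/(2·2·9) = 0.8658; θ_2 = 30.0205° (elbow-up)
β = atan2(6.2320,-8.7939) = 144.6758°; ψ = atan2(4.5028,9.7926) = 24.6937°
θ_1 = β − ψ = 119.9822°
θ_3 = φ − θ_1 − θ_2 = -0.0027° (wrapped to (-180°,180°])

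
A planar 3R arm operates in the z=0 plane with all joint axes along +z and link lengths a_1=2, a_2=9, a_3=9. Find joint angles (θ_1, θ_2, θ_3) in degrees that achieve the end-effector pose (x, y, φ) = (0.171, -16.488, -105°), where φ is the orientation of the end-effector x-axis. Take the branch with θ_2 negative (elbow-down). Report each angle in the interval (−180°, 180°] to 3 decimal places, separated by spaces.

wrist centre = target − a_3·(cos φ, sin φ) = (2.5004, -7.7947)
cos θ_2 = (67.0087−2²−9²)/(2·2·9) = -0.4998; θ_2 = -119.9840° (elbow-down)
β = atan2(-7.7947,2.5004) = -72.2148°; ψ = atan2(-7.7955,-2.4978) = -107.7665°
θ_1 = β − ψ = 35.5517°
θ_3 = φ − θ_1 − θ_2 = -20.5676° (wrapped to (-180°,180°])

35.552 -119.984 -20.568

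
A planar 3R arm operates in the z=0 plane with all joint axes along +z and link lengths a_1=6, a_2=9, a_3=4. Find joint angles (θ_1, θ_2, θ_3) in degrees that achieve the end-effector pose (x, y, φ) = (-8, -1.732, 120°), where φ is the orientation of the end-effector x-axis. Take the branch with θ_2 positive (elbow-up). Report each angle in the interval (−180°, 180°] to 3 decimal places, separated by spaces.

wrist centre = target − a_3·(cos φ, sin φ) = (-6.0000, -5.1961)
cos θ_2 = (62.9995−6²−9²)/(2·6·9) = -0.5000; θ_2 = 120.0003° (elbow-up)
β = atan2(-5.1961,-6.0000) = -139.1069°; ψ = atan2(7.7942,1.5000) = 79.1069°
θ_1 = β − ψ = -218.2138°
θ_3 = φ − θ_1 − θ_2 = -141.7866° (wrapped to (-180°,180°])

141.786 120.000 -141.787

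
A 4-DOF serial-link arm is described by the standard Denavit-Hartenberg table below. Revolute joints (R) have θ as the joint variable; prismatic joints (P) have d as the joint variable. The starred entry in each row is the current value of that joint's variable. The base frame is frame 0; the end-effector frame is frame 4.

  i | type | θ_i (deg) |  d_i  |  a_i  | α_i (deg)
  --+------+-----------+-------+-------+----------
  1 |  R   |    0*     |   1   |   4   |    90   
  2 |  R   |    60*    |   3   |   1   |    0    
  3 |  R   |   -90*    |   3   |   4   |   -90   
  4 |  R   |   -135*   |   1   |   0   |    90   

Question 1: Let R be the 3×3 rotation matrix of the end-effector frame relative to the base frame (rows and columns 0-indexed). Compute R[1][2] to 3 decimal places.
0.707

End-effector z-axis (col 2 of R) = (-0.6124,0.7071,0.3536)
R[1][2] = 0.7071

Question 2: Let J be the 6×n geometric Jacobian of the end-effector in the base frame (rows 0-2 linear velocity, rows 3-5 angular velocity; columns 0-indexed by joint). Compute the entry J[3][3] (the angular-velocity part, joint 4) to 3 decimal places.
axis z_3 = (0.5000,-0.0000,0.8660); lever o_n−o_3 = (0.5000,0.0000,0.8660)
cross product → J_v[:, 3] = (-0.0000,0.0000,0.0000)
J_ω[:, 3] = z_3
entry J[3][3] = 0.5000

0.500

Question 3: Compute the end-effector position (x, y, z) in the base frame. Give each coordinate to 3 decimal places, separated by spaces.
8.464 -6.000 0.732

after link 1: o_1 = (4.0000, 0.0000, 1.0000)
after link 2: o_2 = (4.5000, -3.0000, 1.8660)
after link 3: o_3 = (7.9641, -6.0000, -0.1340)
after link 4: o_4 = (8.4641, -6.0000, 0.7321)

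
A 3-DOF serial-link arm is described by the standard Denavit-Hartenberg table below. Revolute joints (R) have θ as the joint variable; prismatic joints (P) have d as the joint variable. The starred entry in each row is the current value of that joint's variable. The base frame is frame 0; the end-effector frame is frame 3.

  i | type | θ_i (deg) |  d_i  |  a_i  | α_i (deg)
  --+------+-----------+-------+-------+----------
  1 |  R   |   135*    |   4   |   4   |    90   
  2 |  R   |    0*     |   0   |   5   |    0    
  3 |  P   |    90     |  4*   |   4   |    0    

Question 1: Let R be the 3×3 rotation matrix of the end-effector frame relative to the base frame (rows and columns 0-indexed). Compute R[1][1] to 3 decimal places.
-0.707

End-effector y-axis (col 1 of R) = (0.7071,-0.7071,0.0000)
R[1][1] = -0.7071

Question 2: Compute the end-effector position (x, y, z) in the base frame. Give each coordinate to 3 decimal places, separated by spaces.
-3.536 9.192 8.000

after link 1: o_1 = (-2.8284, 2.8284, 4.0000)
after link 2: o_2 = (-6.3640, 6.3640, 4.0000)
after link 3: o_3 = (-3.5355, 9.1924, 8.0000)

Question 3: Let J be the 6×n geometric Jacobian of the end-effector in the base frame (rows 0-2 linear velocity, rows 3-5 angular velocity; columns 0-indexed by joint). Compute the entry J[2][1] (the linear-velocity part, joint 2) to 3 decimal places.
axis z_1 = (0.7071,0.7071,0.0000); lever o_n−o_1 = (-0.7071,6.3640,4.0000)
cross product → J_v[:, 1] = (2.8284,-2.8284,5.0000)
J_ω[:, 1] = z_1
entry J[2][1] = 5.0000

5.000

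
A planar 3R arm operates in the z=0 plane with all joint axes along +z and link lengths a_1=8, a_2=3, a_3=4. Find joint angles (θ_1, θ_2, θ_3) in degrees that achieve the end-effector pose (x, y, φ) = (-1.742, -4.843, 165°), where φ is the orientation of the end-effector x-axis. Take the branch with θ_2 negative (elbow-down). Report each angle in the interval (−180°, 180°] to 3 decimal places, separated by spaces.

wrist centre = target − a_3·(cos φ, sin φ) = (2.1217, -5.8783)
cos θ_2 = (39.0558−8²−3²)/(2·8·3) = -0.7072; θ_2 = -135.0053° (elbow-down)
β = atan2(-5.8783,2.1217) = -70.1535°; ψ = atan2(-2.1211,5.8785) = -19.8409°
θ_1 = β − ψ = -50.3126°
θ_3 = φ − θ_1 − θ_2 = -9.6822° (wrapped to (-180°,180°])

-50.313 -135.005 -9.682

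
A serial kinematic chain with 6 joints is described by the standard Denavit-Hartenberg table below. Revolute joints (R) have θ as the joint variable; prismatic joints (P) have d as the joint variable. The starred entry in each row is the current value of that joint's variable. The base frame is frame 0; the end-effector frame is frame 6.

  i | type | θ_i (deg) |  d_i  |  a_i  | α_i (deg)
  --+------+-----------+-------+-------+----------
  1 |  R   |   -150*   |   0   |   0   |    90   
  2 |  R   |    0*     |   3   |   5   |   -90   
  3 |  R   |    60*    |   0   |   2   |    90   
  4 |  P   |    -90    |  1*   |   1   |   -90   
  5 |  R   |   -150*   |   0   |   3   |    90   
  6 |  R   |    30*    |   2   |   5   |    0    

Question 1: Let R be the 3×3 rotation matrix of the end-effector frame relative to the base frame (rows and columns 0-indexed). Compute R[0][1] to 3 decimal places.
0.250

End-effector y-axis (col 1 of R) = (0.2500,-0.8660,-0.4330)
R[0][1] = 0.2500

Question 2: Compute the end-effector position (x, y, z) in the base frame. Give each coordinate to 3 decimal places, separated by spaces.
after link 1: o_1 = (0.0000, 0.0000, 0.0000)
after link 2: o_2 = (-5.8301, 0.0981, 0.0000)
after link 3: o_3 = (-5.8301, -1.9019, 0.0000)
after link 4: o_4 = (-6.8301, -1.9019, -1.0000)
after link 5: o_5 = (-8.3301, -1.9019, 1.5981)
after link 6: o_6 = (-8.7631, -4.4019, 6.3481)

-8.763 -4.402 6.348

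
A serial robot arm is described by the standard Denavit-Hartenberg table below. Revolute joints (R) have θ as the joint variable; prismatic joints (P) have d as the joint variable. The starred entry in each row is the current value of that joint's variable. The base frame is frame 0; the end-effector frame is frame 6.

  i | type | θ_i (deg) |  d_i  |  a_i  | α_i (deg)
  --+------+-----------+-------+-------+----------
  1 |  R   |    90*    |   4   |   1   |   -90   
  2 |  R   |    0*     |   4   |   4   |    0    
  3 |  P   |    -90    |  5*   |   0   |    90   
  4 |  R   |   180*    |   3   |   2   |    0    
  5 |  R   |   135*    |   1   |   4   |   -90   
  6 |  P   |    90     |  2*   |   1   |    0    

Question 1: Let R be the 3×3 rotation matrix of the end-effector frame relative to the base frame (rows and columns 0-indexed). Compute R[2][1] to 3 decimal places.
-0.707

End-effector y-axis (col 1 of R) = (-0.7071,0.0000,-0.7071)
R[2][1] = -0.7071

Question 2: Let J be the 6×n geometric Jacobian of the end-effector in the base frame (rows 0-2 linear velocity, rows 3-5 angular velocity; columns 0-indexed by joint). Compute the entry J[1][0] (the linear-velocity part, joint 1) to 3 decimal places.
axis z_0 = ẑ; lever o_n−o_0 = (-7.5858,2.0000,6.2426)
cross product → J_v[:, 0] = (-2.0000,-7.5858,0.0000)
J_ω[:, 0] = z_0
entry J[1][0] = -7.5858

-7.586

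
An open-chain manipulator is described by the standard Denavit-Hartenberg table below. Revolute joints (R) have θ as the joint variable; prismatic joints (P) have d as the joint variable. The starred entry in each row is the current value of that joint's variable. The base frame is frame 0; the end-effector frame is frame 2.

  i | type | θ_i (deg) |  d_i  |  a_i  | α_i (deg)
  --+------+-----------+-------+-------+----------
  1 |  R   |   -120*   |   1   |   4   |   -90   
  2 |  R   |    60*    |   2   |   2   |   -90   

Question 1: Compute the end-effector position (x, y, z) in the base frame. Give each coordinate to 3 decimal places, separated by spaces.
after link 1: o_1 = (-2.0000, -3.4641, 1.0000)
after link 2: o_2 = (-0.7679, -5.3301, -0.7321)

-0.768 -5.330 -0.732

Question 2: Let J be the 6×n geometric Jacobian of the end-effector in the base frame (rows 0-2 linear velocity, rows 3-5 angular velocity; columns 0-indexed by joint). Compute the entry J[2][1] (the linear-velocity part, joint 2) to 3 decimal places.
axis z_1 = (0.8660,-0.5000,0.0000); lever o_n−o_1 = (1.2321,-1.8660,-1.7321)
cross product → J_v[:, 1] = (0.8660,1.5000,-1.0000)
J_ω[:, 1] = z_1
entry J[2][1] = -1.0000

-1.000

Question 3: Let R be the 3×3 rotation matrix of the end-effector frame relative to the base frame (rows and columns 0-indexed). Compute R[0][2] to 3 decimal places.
End-effector z-axis (col 2 of R) = (0.4330,0.7500,-0.5000)
R[0][2] = 0.4330

0.433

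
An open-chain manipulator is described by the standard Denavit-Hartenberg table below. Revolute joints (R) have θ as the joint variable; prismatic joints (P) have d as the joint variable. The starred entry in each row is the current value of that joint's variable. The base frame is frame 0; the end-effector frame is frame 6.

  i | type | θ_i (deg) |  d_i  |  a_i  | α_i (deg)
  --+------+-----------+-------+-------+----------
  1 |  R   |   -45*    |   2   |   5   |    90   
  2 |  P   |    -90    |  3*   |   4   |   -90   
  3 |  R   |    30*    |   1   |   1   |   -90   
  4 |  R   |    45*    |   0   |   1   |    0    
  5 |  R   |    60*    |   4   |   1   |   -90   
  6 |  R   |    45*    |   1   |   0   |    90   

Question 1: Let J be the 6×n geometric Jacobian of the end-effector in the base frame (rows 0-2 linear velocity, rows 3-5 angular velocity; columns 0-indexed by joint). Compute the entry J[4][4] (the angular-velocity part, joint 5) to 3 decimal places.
axis z_4 = (0.6124,0.6124,0.5000); lever o_n−o_4 = (1.5165,2.5165,3.0607)
cross product → J_v[:, 4] = (0.6160,-1.1160,0.6124)
J_ω[:, 4] = z_4
entry J[4][4] = 0.6124

0.612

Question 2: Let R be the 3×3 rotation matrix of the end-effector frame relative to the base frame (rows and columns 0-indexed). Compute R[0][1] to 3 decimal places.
-0.158

End-effector y-axis (col 1 of R) = (-0.1585,-0.5245,0.8365)
R[0][1] = -0.1585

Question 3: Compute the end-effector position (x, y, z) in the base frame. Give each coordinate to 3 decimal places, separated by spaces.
after link 1: o_1 = (3.5355, -3.5355, 2.0000)
after link 2: o_2 = (1.4142, -5.6569, -2.0000)
after link 3: o_3 = (2.4749, -6.0104, -2.8660)
after link 4: o_4 = (2.2249, -5.2604, -3.4784)
after link 5: o_5 = (3.8998, -2.2194, -1.2543)
after link 6: o_6 = (3.7414, -2.7439, -0.4177)

3.741 -2.744 -0.418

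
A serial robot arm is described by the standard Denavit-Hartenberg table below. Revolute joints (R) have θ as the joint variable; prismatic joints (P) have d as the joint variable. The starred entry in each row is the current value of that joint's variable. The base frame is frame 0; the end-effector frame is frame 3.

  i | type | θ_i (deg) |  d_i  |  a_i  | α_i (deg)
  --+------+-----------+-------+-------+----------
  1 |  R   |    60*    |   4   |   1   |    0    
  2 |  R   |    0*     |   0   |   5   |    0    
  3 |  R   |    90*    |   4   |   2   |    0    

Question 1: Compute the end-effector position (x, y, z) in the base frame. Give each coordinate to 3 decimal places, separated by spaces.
1.268 6.196 8.000

after link 1: o_1 = (0.5000, 0.8660, 4.0000)
after link 2: o_2 = (3.0000, 5.1962, 4.0000)
after link 3: o_3 = (1.2679, 6.1962, 8.0000)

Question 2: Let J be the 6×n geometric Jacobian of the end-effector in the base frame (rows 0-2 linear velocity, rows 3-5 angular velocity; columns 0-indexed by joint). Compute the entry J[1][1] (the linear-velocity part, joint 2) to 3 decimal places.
axis z_1 = (0.0000,0.0000,1.0000); lever o_n−o_1 = (0.7679,5.3301,4.0000)
cross product → J_v[:, 1] = (-5.3301,0.7679,0.0000)
J_ω[:, 1] = z_1
entry J[1][1] = 0.7679

0.768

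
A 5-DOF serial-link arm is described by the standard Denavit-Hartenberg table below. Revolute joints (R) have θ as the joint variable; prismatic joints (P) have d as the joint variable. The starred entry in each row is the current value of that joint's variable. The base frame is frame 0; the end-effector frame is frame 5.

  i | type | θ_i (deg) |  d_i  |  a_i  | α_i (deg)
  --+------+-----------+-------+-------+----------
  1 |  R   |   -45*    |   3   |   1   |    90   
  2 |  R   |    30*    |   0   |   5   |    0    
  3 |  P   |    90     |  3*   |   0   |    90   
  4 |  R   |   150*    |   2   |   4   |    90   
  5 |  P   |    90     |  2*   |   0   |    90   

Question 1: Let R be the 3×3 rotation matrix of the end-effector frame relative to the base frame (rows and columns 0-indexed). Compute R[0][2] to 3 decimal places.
-0.047

End-effector z-axis (col 2 of R) = (-0.0474,-0.6597,-0.7500)
R[0][2] = -0.0474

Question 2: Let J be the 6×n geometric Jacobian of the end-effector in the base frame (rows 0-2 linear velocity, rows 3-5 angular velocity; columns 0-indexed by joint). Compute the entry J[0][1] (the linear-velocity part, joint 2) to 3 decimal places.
-0.966

axis z_1 = (-0.7071,-0.7071,0.0000); lever o_n−o_1 = (0.3975,-9.9181,1.3660)
cross product → J_v[:, 1] = (-0.9659,0.9659,7.2942)
J_ω[:, 1] = z_1
entry J[0][1] = -0.9659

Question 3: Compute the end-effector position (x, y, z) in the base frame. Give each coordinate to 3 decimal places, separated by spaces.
1.105 -10.625 4.366

after link 1: o_1 = (0.7071, -0.7071, 3.0000)
after link 2: o_2 = (3.7690, -3.7690, 5.5000)
after link 3: o_3 = (1.6476, -5.8903, 5.5000)
after link 4: o_4 = (2.6829, -9.7540, 3.5000)
after link 5: o_5 = (1.1046, -10.6252, 4.3660)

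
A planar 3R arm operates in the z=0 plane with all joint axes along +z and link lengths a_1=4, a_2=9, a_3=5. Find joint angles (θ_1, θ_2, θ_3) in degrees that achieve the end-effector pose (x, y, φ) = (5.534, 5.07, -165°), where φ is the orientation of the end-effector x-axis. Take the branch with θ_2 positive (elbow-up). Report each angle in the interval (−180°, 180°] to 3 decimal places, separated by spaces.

-0.003 45.006 149.997

wrist centre = target − a_3·(cos φ, sin φ) = (10.3636, 6.3641)
cos θ_2 = (147.9065−4²−9²)/(2·4·9) = 0.7070; θ_2 = 45.0058° (elbow-up)
β = atan2(6.3641,10.3636) = 31.5532°; ψ = atan2(6.3646,10.3633) = 31.5561°
θ_1 = β − ψ = -0.0028°
θ_3 = φ − θ_1 − θ_2 = 149.9970° (wrapped to (-180°,180°])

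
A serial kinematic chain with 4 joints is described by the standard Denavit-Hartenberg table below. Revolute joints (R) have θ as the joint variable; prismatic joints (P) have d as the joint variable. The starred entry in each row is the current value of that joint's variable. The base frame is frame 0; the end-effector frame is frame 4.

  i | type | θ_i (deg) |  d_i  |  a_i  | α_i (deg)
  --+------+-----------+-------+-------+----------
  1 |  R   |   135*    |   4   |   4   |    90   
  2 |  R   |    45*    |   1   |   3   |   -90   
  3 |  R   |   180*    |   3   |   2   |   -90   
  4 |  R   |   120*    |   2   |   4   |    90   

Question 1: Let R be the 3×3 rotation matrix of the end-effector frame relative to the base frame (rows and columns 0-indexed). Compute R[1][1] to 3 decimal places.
End-effector y-axis (col 1 of R) = (0.7071,0.7071,0.0000)
R[1][1] = 0.7071

0.707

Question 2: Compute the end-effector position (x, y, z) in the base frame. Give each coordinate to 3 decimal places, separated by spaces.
-2.439 6.682 5.793

after link 1: o_1 = (-2.8284, 2.8284, 4.0000)
after link 2: o_2 = (-3.6213, 5.0355, 6.1213)
after link 3: o_3 = (-1.1213, 2.5355, 6.8284)
after link 4: o_4 = (-2.4392, 6.6818, 5.7932)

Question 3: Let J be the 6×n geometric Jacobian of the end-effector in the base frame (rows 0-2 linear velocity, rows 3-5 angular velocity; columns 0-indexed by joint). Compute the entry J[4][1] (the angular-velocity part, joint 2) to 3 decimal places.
0.707

axis z_1 = (0.7071,0.7071,0.0000); lever o_n−o_1 = (0.3893,3.8534,1.7932)
cross product → J_v[:, 1] = (1.2679,-1.2679,2.4495)
J_ω[:, 1] = z_1
entry J[4][1] = 0.7071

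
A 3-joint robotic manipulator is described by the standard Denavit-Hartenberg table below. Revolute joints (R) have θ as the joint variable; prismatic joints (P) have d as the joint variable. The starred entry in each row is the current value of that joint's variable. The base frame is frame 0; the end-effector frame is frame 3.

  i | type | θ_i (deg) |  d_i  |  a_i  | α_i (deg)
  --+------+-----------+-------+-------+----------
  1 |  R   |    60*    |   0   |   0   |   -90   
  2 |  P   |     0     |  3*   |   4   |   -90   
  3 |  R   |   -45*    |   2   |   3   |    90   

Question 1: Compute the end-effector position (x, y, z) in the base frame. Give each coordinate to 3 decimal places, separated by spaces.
after link 1: o_1 = (0.0000, 0.0000, 0.0000)
after link 2: o_2 = (-0.5981, 4.9641, 0.0000)
after link 3: o_3 = (-1.3745, 7.8619, -2.0000)

-1.375 7.862 -2.000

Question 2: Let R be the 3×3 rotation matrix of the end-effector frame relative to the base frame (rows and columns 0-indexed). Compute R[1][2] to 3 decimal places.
-0.259

End-effector z-axis (col 2 of R) = (-0.9659,-0.2588,0.0000)
R[1][2] = -0.2588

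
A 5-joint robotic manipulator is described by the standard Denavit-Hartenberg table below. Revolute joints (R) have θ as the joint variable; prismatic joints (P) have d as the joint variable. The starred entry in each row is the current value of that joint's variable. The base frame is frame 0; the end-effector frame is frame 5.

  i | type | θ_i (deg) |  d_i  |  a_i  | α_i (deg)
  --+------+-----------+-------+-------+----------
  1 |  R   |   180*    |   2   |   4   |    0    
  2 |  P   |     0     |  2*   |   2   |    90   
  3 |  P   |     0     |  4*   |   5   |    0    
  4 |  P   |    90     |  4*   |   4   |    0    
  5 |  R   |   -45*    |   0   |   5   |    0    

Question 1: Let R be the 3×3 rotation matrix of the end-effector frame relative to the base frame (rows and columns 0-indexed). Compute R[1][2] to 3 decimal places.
1.000

End-effector z-axis (col 2 of R) = (0.0000,1.0000,0.0000)
R[1][2] = 1.0000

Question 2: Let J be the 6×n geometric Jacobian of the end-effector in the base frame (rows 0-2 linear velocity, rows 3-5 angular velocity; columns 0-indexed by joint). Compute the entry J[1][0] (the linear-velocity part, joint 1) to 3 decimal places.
-14.536

axis z_0 = ẑ; lever o_n−o_0 = (-14.5355,8.0000,11.5355)
cross product → J_v[:, 0] = (-8.0000,-14.5355,0.0000)
J_ω[:, 0] = z_0
entry J[1][0] = -14.5355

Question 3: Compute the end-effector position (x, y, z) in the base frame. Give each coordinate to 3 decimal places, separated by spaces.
after link 1: o_1 = (-4.0000, 0.0000, 2.0000)
after link 2: o_2 = (-6.0000, 0.0000, 4.0000)
after link 3: o_3 = (-11.0000, 4.0000, 4.0000)
after link 4: o_4 = (-11.0000, 8.0000, 8.0000)
after link 5: o_5 = (-14.5355, 8.0000, 11.5355)

-14.536 8.000 11.536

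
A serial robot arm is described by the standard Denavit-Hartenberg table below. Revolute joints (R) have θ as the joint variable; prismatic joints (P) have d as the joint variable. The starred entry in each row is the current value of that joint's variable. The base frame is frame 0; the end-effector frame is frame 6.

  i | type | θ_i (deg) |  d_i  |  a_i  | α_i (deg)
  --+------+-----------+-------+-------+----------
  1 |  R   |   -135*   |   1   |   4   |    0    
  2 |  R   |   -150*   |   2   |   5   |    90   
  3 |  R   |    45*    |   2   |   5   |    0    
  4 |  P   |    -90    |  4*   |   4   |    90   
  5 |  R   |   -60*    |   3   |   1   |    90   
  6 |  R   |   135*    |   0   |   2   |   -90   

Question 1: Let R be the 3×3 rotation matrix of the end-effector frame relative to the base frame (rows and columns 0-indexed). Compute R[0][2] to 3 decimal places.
End-effector z-axis (col 2 of R) = (0.6562,0.0830,0.7500)
R[0][2] = 0.6562

0.656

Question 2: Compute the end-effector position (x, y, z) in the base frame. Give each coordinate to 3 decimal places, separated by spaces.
5.409 3.346 0.732

after link 1: o_1 = (-2.8284, -2.8284, 1.0000)
after link 2: o_2 = (-1.5343, 2.0012, 3.0000)
after link 3: o_3 = (1.3126, 4.8986, 6.5355)
after link 4: o_4 = (5.9083, 6.5954, 3.7071)
after link 5: o_5 = (4.6143, 5.1120, 1.2322)
after link 6: o_6 = (5.4091, 3.3461, 0.7322)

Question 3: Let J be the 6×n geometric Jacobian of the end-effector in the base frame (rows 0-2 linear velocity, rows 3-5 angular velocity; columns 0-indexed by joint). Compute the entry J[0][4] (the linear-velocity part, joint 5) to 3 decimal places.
-0.266

axis z_4 = (-0.1830,-0.6830,-0.7071); lever o_n−o_4 = (-0.4993,-3.2493,-2.9749)
cross product → J_v[:, 4] = (-0.2657,-0.1914,0.2537)
J_ω[:, 4] = z_4
entry J[0][4] = -0.2657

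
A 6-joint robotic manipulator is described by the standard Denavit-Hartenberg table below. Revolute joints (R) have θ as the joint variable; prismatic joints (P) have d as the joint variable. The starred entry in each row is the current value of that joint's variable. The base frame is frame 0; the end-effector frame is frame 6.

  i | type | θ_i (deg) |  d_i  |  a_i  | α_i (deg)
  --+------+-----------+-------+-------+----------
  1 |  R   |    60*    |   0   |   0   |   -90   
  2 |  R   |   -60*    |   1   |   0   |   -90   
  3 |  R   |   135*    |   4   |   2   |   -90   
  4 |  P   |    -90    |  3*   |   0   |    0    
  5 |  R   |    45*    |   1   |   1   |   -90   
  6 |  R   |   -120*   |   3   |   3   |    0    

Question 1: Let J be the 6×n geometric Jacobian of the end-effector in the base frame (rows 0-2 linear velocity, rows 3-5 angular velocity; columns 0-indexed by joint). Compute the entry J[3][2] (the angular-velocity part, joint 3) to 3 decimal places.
0.433

axis z_2 = (0.4330,0.7500,-0.5000); lever o_n−o_2 = (-2.9052,-1.0294,-7.1103)
cross product → J_v[:, 2] = (-5.8474,4.5315,1.7332)
J_ω[:, 2] = z_2
entry J[3][2] = 0.4330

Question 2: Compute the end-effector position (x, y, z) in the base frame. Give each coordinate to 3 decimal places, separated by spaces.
after link 1: o_1 = (0.0000, 0.0000, 0.0000)
after link 2: o_2 = (-0.8660, 0.5000, 0.0000)
after link 3: o_3 = (1.7372, 2.1805, -3.2247)
after link 4: o_4 = (-0.6302, 2.3226, -5.0619)
after link 5: o_5 = (-0.8052, 2.4338, -6.4608)
after link 6: o_6 = (-3.7713, -0.5294, -7.1103)

-3.771 -0.529 -7.110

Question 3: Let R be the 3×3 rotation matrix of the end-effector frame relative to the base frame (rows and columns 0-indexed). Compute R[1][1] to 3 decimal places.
End-effector y-axis (col 1 of R) = (0.1373,0.0790,-0.9874)
R[1][1] = 0.0790

0.079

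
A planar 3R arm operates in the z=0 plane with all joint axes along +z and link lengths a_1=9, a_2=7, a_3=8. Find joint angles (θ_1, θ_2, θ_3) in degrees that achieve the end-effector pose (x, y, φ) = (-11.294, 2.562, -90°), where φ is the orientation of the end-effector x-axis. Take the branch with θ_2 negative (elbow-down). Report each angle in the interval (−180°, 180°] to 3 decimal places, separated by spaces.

150.003 -30.008 150.005

wrist centre = target − a_3·(cos φ, sin φ) = (-11.2940, 10.5620)
cos θ_2 = (239.1103−9²−7²)/(2·9·7) = 0.8660; θ_2 = -30.0081° (elbow-down)
β = atan2(10.5620,-11.2940) = 136.9182°; ψ = atan2(-3.5009,15.0617) = -13.0852°
θ_1 = β − ψ = 150.0034°
θ_3 = φ − θ_1 − θ_2 = 150.0047° (wrapped to (-180°,180°])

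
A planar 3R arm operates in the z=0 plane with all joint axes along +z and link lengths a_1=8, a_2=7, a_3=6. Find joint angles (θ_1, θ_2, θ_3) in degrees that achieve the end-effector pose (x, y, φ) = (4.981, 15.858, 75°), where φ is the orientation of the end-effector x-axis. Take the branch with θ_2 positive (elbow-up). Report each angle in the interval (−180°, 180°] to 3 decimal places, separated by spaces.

wrist centre = target − a_3·(cos φ, sin φ) = (3.4281, 10.0624)
cos θ_2 = (113.0046−8²−7²)/(2·8·7) = 0.0000; θ_2 = 89.9977° (elbow-up)
β = atan2(10.0624,3.4281) = 71.1870°; ψ = atan2(7.0000,8.0003) = 41.1849°
θ_1 = β − ψ = 30.0021°
θ_3 = φ − θ_1 − θ_2 = -44.9997° (wrapped to (-180°,180°])

30.002 89.998 -45.000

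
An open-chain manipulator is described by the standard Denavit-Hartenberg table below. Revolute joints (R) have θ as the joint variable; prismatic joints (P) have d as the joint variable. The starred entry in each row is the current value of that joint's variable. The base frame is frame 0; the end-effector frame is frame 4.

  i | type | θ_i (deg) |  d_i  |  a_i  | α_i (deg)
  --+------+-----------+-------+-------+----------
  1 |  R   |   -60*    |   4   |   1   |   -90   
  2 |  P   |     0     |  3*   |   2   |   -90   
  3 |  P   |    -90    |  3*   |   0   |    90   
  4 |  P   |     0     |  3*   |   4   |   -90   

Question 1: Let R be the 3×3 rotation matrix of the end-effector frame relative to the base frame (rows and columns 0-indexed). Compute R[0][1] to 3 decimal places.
0.500

End-effector y-axis (col 1 of R) = (0.5000,-0.8660,-0.0000)
R[0][1] = 0.5000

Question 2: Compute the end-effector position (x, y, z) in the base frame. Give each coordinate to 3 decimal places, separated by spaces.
after link 1: o_1 = (0.5000, -0.8660, 4.0000)
after link 2: o_2 = (4.0981, -1.0981, 4.0000)
after link 3: o_3 = (4.0981, -1.0981, 1.0000)
after link 4: o_4 = (6.0622, 3.5000, 1.0000)

6.062 3.500 1.000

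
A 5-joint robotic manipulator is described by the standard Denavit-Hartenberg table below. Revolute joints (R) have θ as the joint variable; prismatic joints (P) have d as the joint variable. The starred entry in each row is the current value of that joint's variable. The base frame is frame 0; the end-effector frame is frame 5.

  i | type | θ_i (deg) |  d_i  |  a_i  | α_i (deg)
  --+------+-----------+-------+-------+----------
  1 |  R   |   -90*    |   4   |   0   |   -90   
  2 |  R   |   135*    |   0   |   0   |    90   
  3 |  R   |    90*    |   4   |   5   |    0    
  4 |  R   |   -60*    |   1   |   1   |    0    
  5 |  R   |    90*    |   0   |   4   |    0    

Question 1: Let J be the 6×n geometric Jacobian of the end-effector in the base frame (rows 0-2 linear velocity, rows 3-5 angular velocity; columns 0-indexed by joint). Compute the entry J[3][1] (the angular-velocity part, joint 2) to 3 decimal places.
1.000

axis z_1 = (1.0000,0.0000,0.0000); lever o_n−o_1 = (8.9641,-4.3374,-2.7337)
cross product → J_v[:, 1] = (0.0000,2.7337,-4.3374)
J_ω[:, 1] = z_1
entry J[3][1] = 1.0000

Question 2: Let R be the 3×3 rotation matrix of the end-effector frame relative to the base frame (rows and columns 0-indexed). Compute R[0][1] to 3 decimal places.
-0.500

End-effector y-axis (col 1 of R) = (-0.5000,-0.6124,0.6124)
R[0][1] = -0.5000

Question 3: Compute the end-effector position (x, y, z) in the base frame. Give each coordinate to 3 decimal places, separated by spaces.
after link 1: o_1 = (0.0000, 0.0000, 4.0000)
after link 2: o_2 = (0.0000, 0.0000, 4.0000)
after link 3: o_3 = (5.0000, -2.8284, 1.1716)
after link 4: o_4 = (5.5000, -2.9232, -0.1479)
after link 5: o_5 = (8.9641, -4.3374, 1.2663)

8.964 -4.337 1.266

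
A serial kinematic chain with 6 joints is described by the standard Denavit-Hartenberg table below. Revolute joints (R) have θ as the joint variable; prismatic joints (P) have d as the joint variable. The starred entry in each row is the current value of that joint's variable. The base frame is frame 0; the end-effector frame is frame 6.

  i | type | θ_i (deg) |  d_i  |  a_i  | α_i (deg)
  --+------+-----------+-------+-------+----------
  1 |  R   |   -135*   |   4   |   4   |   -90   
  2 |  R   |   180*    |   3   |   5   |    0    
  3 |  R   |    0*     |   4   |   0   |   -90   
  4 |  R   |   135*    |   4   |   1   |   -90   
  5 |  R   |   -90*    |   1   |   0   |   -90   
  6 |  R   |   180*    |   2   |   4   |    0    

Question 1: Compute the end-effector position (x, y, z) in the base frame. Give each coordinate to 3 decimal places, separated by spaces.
2.657 -5.243 4.000

after link 1: o_1 = (-2.8284, -2.8284, 4.0000)
after link 2: o_2 = (2.8284, -1.4142, 4.0000)
after link 3: o_3 = (5.6569, -4.2426, 4.0000)
after link 4: o_4 = (4.6569, -4.2426, 8.0000)
after link 5: o_5 = (4.6569, -5.2426, 8.0000)
after link 6: o_6 = (2.6569, -5.2426, 4.0000)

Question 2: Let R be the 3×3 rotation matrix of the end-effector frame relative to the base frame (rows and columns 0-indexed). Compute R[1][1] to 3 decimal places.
End-effector y-axis (col 1 of R) = (0.0000,-1.0000,0.0000)
R[1][1] = -1.0000

-1.000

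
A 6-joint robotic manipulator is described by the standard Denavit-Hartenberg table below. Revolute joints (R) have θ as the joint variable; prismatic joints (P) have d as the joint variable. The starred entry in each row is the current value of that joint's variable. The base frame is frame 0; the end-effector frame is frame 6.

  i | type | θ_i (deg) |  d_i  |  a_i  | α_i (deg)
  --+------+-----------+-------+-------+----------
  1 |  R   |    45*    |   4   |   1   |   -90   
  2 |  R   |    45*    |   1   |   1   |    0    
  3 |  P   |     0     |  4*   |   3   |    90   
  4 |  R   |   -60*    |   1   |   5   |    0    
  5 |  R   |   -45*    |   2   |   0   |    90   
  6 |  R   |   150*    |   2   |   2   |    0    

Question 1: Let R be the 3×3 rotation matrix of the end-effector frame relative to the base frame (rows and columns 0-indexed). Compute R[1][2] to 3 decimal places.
-0.300

End-effector z-axis (col 2 of R) = (-0.6660,-0.3000,0.6830)
R[1][2] = -0.3000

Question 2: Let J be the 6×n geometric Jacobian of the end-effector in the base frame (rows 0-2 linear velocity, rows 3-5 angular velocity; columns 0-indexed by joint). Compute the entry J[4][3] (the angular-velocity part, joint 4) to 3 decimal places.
0.500

axis z_3 = (0.5000,0.5000,0.7071); lever o_n−o_3 = (4.0210,0.9954,2.1097)
cross product → J_v[:, 3] = (0.3510,1.7885,-1.5128)
J_ω[:, 3] = z_3
entry J[4][3] = 0.5000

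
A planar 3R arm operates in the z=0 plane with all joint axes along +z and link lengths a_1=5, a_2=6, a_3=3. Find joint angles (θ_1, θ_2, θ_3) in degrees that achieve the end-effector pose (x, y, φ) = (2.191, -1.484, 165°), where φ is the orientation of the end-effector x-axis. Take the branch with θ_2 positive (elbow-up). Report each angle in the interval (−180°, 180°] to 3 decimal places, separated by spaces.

-92.895 119.994 137.901

wrist centre = target − a_3·(cos φ, sin φ) = (5.0888, -2.2605)
cos θ_2 = (31.0053−5²−6²)/(2·5·6) = -0.4999; θ_2 = 119.9941° (elbow-up)
β = atan2(-2.2605,5.0888) = -23.9510°; ψ = atan2(5.1965,2.0005) = 68.9443°
θ_1 = β − ψ = -92.8953°
θ_3 = φ − θ_1 − θ_2 = 137.9012° (wrapped to (-180°,180°])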